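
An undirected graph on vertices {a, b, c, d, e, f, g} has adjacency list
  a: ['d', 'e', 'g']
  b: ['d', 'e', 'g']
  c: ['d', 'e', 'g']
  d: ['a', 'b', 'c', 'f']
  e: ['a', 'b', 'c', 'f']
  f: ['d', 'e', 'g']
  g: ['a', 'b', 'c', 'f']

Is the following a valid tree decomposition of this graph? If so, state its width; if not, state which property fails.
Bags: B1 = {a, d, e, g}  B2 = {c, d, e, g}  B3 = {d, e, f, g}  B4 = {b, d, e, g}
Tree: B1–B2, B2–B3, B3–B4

Yes; width 3.

Vertex coverage: the bags together contain {a, b, c, d, e, f, g}, the full vertex set. Edge coverage: each edge of G has both endpoints in at least one bag. Running intersection: for every vertex, the bags containing it form a connected subtree. All three properties hold, so this is a valid tree decomposition of width max|bag| − 1 = 3, and hence tw(G) ≤ 3.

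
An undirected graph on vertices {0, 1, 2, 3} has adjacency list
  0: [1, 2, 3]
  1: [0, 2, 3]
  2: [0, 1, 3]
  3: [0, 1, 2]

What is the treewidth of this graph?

3

A width-3 tree decomposition is:
Bags: B1 = {0, 1, 2, 3}
Tree: (single bag)
A single bag containing all 4 vertices is trivially a valid decomposition of width 3. Conversely, {0, 1, 2, 3} is a clique of size 4, and the vertices of any clique must share a bag in every tree decomposition; so some bag has ≥ 4 vertices and tw(G) ≥ 3. Combining the bounds, tw(G) = 3.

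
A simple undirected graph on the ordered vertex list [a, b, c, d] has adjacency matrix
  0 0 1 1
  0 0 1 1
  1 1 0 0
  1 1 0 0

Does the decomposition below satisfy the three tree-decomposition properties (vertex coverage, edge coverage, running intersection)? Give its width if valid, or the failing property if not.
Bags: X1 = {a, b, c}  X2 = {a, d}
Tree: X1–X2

No — edge (b,d) lies in no bag.

A tree decomposition must satisfy three properties: every vertex lies in some bag; for every edge, both endpoints lie together in some bag; and for every vertex, the bags containing it form a connected subtree. Here edge (b,d) lies in no bag, so the decomposition is invalid.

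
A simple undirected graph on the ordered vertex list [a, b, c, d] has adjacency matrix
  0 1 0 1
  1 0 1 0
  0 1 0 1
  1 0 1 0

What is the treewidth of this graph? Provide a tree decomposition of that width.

The largest bag has 3 vertices, giving width 2; this decomposition certifies tw(G) ≤ 2. The edges d–a–b–c–d form a cycle, so G is not a tree and its treewidth is at least 2. The upper and lower bounds meet at 2, so that is the treewidth.

Treewidth 2.
Bags: B1 = {a, b, d}  B2 = {b, c, d}
Tree: B1–B2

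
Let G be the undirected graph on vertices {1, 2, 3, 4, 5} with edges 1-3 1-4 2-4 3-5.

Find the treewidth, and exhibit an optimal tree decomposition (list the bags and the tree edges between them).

Treewidth 1.
One such decomposition:
Bags: B1 = {2, 4}  B2 = {1, 4}  B3 = {1, 3}  B4 = {3, 5}
Tree: B1–B2, B2–B3, B3–B4

Each bag holds 2 vertices, so the decomposition has width 1, which upper-bounds the treewidth. Since G has at least one edge (e.g. 2–4), it is not an edgeless graph, so tw(G) ≥ 1. Combining the bounds, tw(G) = 1.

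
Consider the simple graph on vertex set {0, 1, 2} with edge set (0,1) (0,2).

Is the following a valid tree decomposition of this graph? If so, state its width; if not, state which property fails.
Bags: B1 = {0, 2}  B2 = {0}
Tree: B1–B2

No — vertex 1 appears in no bag.

A tree decomposition must satisfy three properties: every vertex lies in some bag; for every edge, both endpoints lie together in some bag; and for every vertex, the bags containing it form a connected subtree. Here vertex 1 appears in no bag, so the decomposition is invalid.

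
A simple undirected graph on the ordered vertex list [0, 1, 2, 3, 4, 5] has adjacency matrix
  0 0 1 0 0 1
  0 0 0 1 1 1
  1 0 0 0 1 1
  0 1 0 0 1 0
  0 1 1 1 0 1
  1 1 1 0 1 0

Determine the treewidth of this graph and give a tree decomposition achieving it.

Every bag has size at most 3, so the width is 3 − 1 = 2 and tw(G) ≤ 2. For the lower bound, the 3 vertices {0, 2, 5} are pairwise adjacent, and any tree decomposition puts a clique entirely inside one bag — forcing width ≥ 2. Therefore the treewidth is 2.

Treewidth 2.
One optimal decomposition is:
Bags: B1 = {0, 2, 5}  B2 = {2, 4, 5}  B3 = {1, 4, 5}  B4 = {1, 3, 4}
Tree: B1–B2, B2–B3, B3–B4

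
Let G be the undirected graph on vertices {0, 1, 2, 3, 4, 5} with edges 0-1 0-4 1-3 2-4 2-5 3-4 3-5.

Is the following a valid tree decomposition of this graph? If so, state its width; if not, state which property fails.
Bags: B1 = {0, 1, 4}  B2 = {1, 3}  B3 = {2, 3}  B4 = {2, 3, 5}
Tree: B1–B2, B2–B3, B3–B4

No — edge (4,3) lies in no bag.

A tree decomposition must satisfy three properties: every vertex lies in some bag; for every edge, both endpoints lie together in some bag; and for every vertex, the bags containing it form a connected subtree. Here edge (4,3) lies in no bag, so the decomposition is invalid.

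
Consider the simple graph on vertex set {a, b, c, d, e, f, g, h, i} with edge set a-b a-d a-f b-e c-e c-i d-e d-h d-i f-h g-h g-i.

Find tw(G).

A width-3 tree decomposition is:
Bags: B1 = {f, g, h, i}  B2 = {d, f, h, i}  B3 = {a, d, f, i}  B4 = {a, c, d, i}  B5 = {a, c, d, e}  B6 = {a, b, c, e}
Tree: B1–B2, B2–B3, B3–B4, B4–B5, B5–B6
Every bag has size at most 4, so the width is 4 − 1 = 3 and tw(G) ≤ 3. For the lower bound: the 4 vertex sets {f,g,h}, {i}, {d}, {a,b,c,e} are disjoint, each induces a connected subgraph, and every pair is joined by at least one edge of G. Contracting each set to a single vertex therefore yields K_{4} as a minor, and since treewidth is minor-monotone, tw(G) ≥ tw(K_{4}) = 3. Therefore the treewidth is 3.

3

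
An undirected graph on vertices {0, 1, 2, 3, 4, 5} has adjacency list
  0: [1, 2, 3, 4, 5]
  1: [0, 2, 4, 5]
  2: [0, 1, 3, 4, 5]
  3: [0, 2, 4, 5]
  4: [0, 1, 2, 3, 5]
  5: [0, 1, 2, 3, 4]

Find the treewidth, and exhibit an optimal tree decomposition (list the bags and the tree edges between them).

Treewidth 4.
One optimal decomposition is:
Bags: B1 = {0, 1, 2, 4, 5}  B2 = {0, 2, 3, 4, 5}
Tree: B1–B2

The largest bag has 5 vertices, giving width 4; this decomposition certifies tw(G) ≤ 4. For the lower bound, the 5 vertices {0, 1, 2, 4, 5} are pairwise adjacent, and any tree decomposition puts a clique entirely inside one bag — forcing width ≥ 4. Hence tw(G) = 4 exactly.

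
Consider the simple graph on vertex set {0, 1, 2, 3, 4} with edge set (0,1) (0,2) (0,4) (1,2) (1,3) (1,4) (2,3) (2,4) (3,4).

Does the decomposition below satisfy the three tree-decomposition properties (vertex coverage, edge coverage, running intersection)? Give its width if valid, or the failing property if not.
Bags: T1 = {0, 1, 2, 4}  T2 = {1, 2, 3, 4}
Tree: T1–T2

Every vertex of G appears in some bag (union = {0, 1, 2, 3, 4}); every edge is covered by a bag; and for each vertex v the set of bags containing v is connected in the bag tree. The decomposition is therefore valid. The largest bag has 4 vertices, so the width is 3.

Yes; width 3.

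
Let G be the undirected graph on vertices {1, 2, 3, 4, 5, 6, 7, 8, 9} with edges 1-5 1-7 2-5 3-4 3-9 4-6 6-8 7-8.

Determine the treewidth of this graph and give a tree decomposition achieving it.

The largest bag has 2 vertices, giving width 1; this decomposition certifies tw(G) ≤ 1. Since G has at least one edge (e.g. 9–3), it is not an edgeless graph, so tw(G) ≥ 1. The upper and lower bounds meet at 1, so that is the treewidth.

Treewidth 1.
Bags: B1 = {3, 9}  B2 = {3, 4}  B3 = {4, 6}  B4 = {6, 8}  B5 = {7, 8}  B6 = {1, 7}  B7 = {1, 5}  B8 = {2, 5}
Tree: B1–B2, B2–B3, B3–B4, B4–B5, B5–B6, B6–B7, B7–B8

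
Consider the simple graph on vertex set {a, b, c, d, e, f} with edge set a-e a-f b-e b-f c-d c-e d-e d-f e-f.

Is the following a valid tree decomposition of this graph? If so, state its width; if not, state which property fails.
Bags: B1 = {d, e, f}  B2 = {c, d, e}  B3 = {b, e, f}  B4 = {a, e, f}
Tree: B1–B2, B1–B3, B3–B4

Yes; width 2.

Every vertex of G appears in some bag (union = {a, b, c, d, e, f}); every edge is covered by a bag; and for each vertex v the set of bags containing v is connected in the bag tree. The decomposition is therefore valid. The largest bag has 3 vertices, so the width is 2.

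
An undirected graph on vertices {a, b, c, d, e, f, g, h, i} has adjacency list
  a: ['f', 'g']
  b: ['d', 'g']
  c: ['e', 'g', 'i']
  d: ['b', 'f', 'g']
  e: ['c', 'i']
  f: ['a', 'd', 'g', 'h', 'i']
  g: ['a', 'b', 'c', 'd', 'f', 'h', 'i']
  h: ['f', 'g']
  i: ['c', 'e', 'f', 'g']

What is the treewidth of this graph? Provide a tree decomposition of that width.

The largest bag has 3 vertices, giving width 2; this decomposition certifies tw(G) ≤ 2. On the other hand G contains the 3-clique {c, g, i}. A clique must lie in a single bag of any decomposition, so no decomposition can have width below 2. Therefore the treewidth is 2.

Treewidth 2.
Bags: B1 = {f, g, i}  B2 = {f, g, h}  B3 = {c, g, i}  B4 = {a, f, g}  B5 = {c, e, i}  B6 = {d, f, g}  B7 = {b, d, g}
Tree: B1–B2, B1–B3, B2–B4, B3–B5, B2–B6, B6–B7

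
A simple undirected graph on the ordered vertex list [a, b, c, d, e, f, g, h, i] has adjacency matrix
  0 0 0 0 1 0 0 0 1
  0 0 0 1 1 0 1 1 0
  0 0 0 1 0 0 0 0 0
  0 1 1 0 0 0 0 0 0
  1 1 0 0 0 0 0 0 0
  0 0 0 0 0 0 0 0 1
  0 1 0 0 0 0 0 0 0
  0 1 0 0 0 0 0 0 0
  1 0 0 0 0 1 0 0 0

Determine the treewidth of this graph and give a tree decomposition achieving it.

Each bag holds 2 vertices, so the decomposition has width 1, which upper-bounds the treewidth. Since G has at least one edge (e.g. a–i), it is not an edgeless graph, so tw(G) ≥ 1. The upper and lower bounds meet at 1, so that is the treewidth.

Treewidth 1.
Bags: B1 = {a, i}  B2 = {a, e}  B3 = {b, e}  B4 = {b, g}  B5 = {b, d}  B6 = {f, i}  B7 = {b, h}  B8 = {c, d}
Tree: B1–B2, B2–B3, B3–B4, B3–B5, B1–B6, B3–B7, B5–B8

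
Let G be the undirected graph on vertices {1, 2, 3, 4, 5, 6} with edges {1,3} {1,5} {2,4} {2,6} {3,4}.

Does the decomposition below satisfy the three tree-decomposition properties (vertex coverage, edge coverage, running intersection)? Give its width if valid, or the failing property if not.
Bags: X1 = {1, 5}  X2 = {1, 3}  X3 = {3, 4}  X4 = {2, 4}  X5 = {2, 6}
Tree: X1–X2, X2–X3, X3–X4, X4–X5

Yes; width 1.

Every vertex of G appears in some bag (union = {1, 2, 3, 4, 5, 6}); every edge is covered by a bag; and for each vertex v the set of bags containing v is connected in the bag tree. The decomposition is therefore valid. The largest bag has 2 vertices, so the width is 1.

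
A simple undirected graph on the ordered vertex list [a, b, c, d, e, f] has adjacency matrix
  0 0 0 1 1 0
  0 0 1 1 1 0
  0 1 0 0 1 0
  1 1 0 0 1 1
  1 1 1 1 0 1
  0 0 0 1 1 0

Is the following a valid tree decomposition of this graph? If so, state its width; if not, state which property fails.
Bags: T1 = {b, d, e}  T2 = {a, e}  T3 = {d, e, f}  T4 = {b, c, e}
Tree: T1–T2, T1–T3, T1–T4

A tree decomposition must satisfy three properties: every vertex lies in some bag; for every edge, both endpoints lie together in some bag; and for every vertex, the bags containing it form a connected subtree. Here edge (d,a) lies in no bag, so the decomposition is invalid.

No — edge (d,a) lies in no bag.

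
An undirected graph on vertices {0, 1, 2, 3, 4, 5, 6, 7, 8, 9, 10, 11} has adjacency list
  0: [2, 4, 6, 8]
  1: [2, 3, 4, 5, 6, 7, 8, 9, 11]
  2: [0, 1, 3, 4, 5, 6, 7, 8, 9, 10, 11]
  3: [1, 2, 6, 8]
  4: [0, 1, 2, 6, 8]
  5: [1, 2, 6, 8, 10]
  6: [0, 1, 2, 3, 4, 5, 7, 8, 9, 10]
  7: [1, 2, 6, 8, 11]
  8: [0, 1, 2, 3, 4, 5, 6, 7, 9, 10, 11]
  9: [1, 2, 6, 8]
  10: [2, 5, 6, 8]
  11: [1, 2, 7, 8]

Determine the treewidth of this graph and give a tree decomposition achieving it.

Every bag has size at most 5, so the width is 5 − 1 = 4 and tw(G) ≤ 4. For the lower bound, the 5 vertices {1, 2, 7, 8, 11} are pairwise adjacent, and any tree decomposition puts a clique entirely inside one bag — forcing width ≥ 4. The upper and lower bounds meet at 4, so that is the treewidth.

Treewidth 4.
Bags: B1 = {1, 2, 5, 6, 8}  B2 = {1, 2, 4, 6, 8}  B3 = {1, 2, 6, 8, 9}  B4 = {0, 2, 4, 6, 8}  B5 = {1, 2, 6, 7, 8}  B6 = {1, 2, 3, 6, 8}  B7 = {2, 5, 6, 8, 10}  B8 = {1, 2, 7, 8, 11}
Tree: B1–B2, B1–B3, B2–B4, B3–B5, B1–B6, B1–B7, B5–B8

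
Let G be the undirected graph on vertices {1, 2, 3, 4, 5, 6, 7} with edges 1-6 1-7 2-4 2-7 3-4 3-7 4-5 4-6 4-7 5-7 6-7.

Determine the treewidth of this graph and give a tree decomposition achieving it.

Every bag has size at most 3, so the width is 3 − 1 = 2 and tw(G) ≤ 2. For the lower bound, the 3 vertices {1, 6, 7} are pairwise adjacent, and any tree decomposition puts a clique entirely inside one bag — forcing width ≥ 2. Combining the bounds, tw(G) = 2.

Treewidth 2.
One optimal decomposition is:
Bags: B1 = {4, 5, 7}  B2 = {2, 4, 7}  B3 = {4, 6, 7}  B4 = {1, 6, 7}  B5 = {3, 4, 7}
Tree: B1–B2, B2–B3, B3–B4, B2–B5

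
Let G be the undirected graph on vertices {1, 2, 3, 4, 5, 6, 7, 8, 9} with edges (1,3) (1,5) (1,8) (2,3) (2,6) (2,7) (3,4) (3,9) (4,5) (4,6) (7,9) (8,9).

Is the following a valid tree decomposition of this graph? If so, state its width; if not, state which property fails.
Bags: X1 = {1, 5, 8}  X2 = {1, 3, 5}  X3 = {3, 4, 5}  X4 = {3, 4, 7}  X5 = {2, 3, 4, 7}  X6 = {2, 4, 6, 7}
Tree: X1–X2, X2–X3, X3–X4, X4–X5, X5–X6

A tree decomposition must satisfy three properties: every vertex lies in some bag; for every edge, both endpoints lie together in some bag; and for every vertex, the bags containing it form a connected subtree. Here vertex 9 appears in no bag, so the decomposition is invalid.

No — vertex 9 appears in no bag.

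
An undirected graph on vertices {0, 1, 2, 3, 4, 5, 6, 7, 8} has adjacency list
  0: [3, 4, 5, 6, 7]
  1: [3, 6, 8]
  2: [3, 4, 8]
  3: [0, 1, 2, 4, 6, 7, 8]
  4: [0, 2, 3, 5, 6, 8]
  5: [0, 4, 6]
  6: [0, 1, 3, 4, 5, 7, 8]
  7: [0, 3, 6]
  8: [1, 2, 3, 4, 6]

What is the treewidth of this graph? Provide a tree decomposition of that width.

Each bag holds 4 vertices, so the decomposition has width 3, which upper-bounds the treewidth. On the other hand G contains the 4-clique {2, 3, 4, 8}. A clique must lie in a single bag of any decomposition, so no decomposition can have width below 3. Hence tw(G) = 3 exactly.

Treewidth 3.
One optimal decomposition is:
Bags: B1 = {0, 3, 4, 6}  B2 = {3, 4, 6, 8}  B3 = {0, 3, 6, 7}  B4 = {1, 3, 6, 8}  B5 = {0, 4, 5, 6}  B6 = {2, 3, 4, 8}
Tree: B1–B2, B1–B3, B2–B4, B1–B5, B2–B6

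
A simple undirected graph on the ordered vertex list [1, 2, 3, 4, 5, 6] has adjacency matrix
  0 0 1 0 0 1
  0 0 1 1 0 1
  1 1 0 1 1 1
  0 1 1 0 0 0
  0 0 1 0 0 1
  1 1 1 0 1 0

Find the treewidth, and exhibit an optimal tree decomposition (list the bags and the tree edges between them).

Treewidth 2.
One optimal decomposition is:
Bags: B1 = {3, 5, 6}  B2 = {1, 3, 6}  B3 = {2, 3, 6}  B4 = {2, 3, 4}
Tree: B1–B2, B2–B3, B3–B4

Every bag has size at most 3, so the width is 3 − 1 = 2 and tw(G) ≤ 2. Conversely, {2, 3, 4} is a clique of size 3, and the vertices of any clique must share a bag in every tree decomposition; so some bag has ≥ 3 vertices and tw(G) ≥ 2. Combining the bounds, tw(G) = 2.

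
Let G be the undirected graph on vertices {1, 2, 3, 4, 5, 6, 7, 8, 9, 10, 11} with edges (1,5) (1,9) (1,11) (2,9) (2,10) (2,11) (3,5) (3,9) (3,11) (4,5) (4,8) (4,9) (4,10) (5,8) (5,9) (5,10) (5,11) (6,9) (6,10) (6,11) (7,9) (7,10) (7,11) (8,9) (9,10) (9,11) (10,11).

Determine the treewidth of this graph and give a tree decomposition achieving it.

Treewidth 3.
One such decomposition:
Bags: B1 = {5, 9, 10, 11}  B2 = {2, 9, 10, 11}  B3 = {6, 9, 10, 11}  B4 = {7, 9, 10, 11}  B5 = {3, 5, 9, 11}  B6 = {4, 5, 9, 10}  B7 = {4, 5, 8, 9}  B8 = {1, 5, 9, 11}
Tree: B1–B2, B2–B3, B1–B4, B1–B5, B1–B6, B6–B7, B1–B8

The largest bag has 4 vertices, giving width 3; this decomposition certifies tw(G) ≤ 3. Conversely, {4, 5, 8, 9} is a clique of size 4, and the vertices of any clique must share a bag in every tree decomposition; so some bag has ≥ 4 vertices and tw(G) ≥ 3. Hence tw(G) = 3 exactly.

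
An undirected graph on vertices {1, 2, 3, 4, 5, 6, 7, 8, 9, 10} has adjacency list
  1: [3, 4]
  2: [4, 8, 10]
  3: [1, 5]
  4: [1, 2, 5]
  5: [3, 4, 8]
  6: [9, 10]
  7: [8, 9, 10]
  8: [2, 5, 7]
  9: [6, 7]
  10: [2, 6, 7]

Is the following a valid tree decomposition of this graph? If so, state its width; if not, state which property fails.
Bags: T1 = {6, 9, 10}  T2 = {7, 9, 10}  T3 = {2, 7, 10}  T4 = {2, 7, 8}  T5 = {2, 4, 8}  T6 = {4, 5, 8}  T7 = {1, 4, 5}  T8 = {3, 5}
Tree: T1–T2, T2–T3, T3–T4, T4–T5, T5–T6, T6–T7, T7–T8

No — edge (1,3) lies in no bag.

A tree decomposition must satisfy three properties: every vertex lies in some bag; for every edge, both endpoints lie together in some bag; and for every vertex, the bags containing it form a connected subtree. Here edge (1,3) lies in no bag, so the decomposition is invalid.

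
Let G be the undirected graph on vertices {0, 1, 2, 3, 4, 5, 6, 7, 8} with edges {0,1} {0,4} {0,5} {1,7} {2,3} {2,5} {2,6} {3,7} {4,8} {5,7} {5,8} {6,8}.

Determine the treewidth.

3

A width-3 tree decomposition is:
Bags: B1 = {0, 1, 4, 8}  B2 = {0, 1, 5, 8}  B3 = {1, 5, 7, 8}  B4 = {5, 6, 7, 8}  B5 = {2, 5, 6, 7}  B6 = {2, 3, 6, 7}
Tree: B1–B2, B2–B3, B3–B4, B4–B5, B5–B6
Each bag holds 4 vertices, so the decomposition has width 3, which upper-bounds the treewidth. For the lower bound: the 4 vertex sets {0,1,4}, {8}, {5}, {2,3,6,7} are disjoint, each induces a connected subgraph, and every pair is joined by at least one edge of G. Contracting each set to a single vertex therefore yields K_{4} as a minor, and since treewidth is minor-monotone, tw(G) ≥ tw(K_{4}) = 3. Hence tw(G) = 3 exactly.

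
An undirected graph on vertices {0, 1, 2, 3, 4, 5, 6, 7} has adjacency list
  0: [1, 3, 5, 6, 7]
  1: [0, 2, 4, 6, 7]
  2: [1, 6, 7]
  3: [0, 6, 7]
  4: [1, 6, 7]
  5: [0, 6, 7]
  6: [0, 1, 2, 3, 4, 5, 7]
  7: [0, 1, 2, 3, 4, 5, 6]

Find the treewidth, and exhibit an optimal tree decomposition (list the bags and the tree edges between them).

Treewidth 3.
Bags: B1 = {1, 2, 6, 7}  B2 = {0, 1, 6, 7}  B3 = {0, 3, 6, 7}  B4 = {1, 4, 6, 7}  B5 = {0, 5, 6, 7}
Tree: B1–B2, B2–B3, B2–B4, B3–B5

Every bag has size at most 4, so the width is 4 − 1 = 3 and tw(G) ≤ 3. On the other hand G contains the 4-clique {0, 1, 6, 7}. A clique must lie in a single bag of any decomposition, so no decomposition can have width below 3. Combining the bounds, tw(G) = 3.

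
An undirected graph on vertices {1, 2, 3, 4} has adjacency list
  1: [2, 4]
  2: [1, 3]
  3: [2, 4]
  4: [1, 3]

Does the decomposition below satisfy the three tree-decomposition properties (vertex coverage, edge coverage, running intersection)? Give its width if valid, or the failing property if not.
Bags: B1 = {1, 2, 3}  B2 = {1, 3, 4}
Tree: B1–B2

Yes; width 2.

Checking the three conditions: (i) the bags cover all of {1, 2, 3, 4}; (ii) for each edge, some bag contains both endpoints; (iii) the bags containing any fixed vertex form a subtree. All hold, so the decomposition is valid with width 3 − 1 = 2.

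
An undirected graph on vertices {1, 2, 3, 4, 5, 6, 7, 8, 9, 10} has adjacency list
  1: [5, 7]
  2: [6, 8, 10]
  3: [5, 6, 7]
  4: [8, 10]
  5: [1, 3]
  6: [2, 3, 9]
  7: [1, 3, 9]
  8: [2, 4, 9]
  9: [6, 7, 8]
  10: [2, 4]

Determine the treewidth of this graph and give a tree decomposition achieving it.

Each bag holds 3 vertices, so the decomposition has width 2, which upper-bounds the treewidth. For the lower bound, G contains the cycle 4–10–2–8–4, so G is not a forest; only forests have treewidth ≤ 1, hence tw(G) ≥ 2. The upper and lower bounds meet at 2, so that is the treewidth.

Treewidth 2.
One such decomposition:
Bags: B1 = {4, 8, 10}  B2 = {2, 8, 10}  B3 = {2, 8, 9}  B4 = {2, 6, 9}  B5 = {6, 7, 9}  B6 = {3, 6, 7}  B7 = {1, 3, 7}  B8 = {1, 3, 5}
Tree: B1–B2, B2–B3, B3–B4, B4–B5, B5–B6, B6–B7, B7–B8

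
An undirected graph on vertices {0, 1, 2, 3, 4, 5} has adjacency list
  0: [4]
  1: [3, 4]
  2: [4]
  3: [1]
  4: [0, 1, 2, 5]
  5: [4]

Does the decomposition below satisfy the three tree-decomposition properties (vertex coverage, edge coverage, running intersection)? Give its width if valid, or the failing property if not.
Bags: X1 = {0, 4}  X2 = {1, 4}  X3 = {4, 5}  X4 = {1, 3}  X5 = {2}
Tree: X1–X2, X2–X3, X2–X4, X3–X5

A tree decomposition must satisfy three properties: every vertex lies in some bag; for every edge, both endpoints lie together in some bag; and for every vertex, the bags containing it form a connected subtree. Here edge (4,2) lies in no bag, so the decomposition is invalid.

No — edge (4,2) lies in no bag.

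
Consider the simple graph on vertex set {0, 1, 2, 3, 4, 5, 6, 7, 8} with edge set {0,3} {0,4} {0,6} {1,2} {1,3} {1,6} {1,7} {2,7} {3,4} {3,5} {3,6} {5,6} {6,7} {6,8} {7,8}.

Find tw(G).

A width-2 tree decomposition is:
Bags: B1 = {1, 2, 7}  B2 = {1, 6, 7}  B3 = {6, 7, 8}  B4 = {1, 3, 6}  B5 = {3, 5, 6}  B6 = {0, 3, 6}  B7 = {0, 3, 4}
Tree: B1–B2, B2–B3, B2–B4, B4–B5, B4–B6, B6–B7
The largest bag has 3 vertices, giving width 2; this decomposition certifies tw(G) ≤ 2. Conversely, {1, 2, 7} is a clique of size 3, and the vertices of any clique must share a bag in every tree decomposition; so some bag has ≥ 3 vertices and tw(G) ≥ 2. The upper and lower bounds meet at 2, so that is the treewidth.

2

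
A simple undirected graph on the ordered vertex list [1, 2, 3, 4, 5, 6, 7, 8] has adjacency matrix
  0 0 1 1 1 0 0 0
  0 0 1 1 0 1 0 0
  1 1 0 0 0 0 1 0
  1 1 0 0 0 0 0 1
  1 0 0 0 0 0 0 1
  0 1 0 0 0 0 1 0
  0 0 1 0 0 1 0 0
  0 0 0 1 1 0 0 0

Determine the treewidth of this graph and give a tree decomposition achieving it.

Treewidth 2.
Bags: B1 = {1, 5, 8}  B2 = {1, 4, 8}  B3 = {1, 3, 4}  B4 = {2, 3, 4}  B5 = {2, 3, 7}  B6 = {2, 6, 7}
Tree: B1–B2, B2–B3, B3–B4, B4–B5, B5–B6

Each bag holds 3 vertices, so the decomposition has width 2, which upper-bounds the treewidth. Since 5–8–4–1–5 is a cycle in G, G is not acyclic. Forests are exactly the graphs of treewidth ≤ 1, so tw(G) ≥ 2. Therefore the treewidth is 2.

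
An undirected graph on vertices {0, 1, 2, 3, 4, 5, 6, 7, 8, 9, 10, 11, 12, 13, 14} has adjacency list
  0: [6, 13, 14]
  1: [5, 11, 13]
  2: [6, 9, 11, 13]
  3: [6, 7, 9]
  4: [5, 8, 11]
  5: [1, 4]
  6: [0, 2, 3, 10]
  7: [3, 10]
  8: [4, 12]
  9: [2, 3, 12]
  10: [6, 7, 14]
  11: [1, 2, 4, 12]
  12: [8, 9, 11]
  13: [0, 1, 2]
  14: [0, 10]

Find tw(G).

3

A width-3 tree decomposition is:
Bags: B1 = {0, 7, 10, 14}  B2 = {0, 6, 7, 10}  B3 = {0, 3, 6, 7}  B4 = {0, 3, 6, 13}  B5 = {2, 3, 6, 13}  B6 = {2, 3, 9, 13}  B7 = {1, 2, 9, 13}  B8 = {1, 2, 9, 11}  B9 = {1, 9, 11, 12}  B10 = {1, 5, 11, 12}  B11 = {4, 5, 11, 12}  B12 = {4, 5, 8, 12}
Tree: B1–B2, B2–B3, B3–B4, B4–B5, B5–B6, B6–B7, B7–B8, B8–B9, B9–B10, B10–B11, B11–B12
Every bag has size at most 4, so the width is 4 − 1 = 3 and tw(G) ≤ 3. For the lower bound: the 4 vertex sets {7,10,14}, {0}, {6}, {2,3,9,13} are disjoint, each induces a connected subgraph, and every pair is joined by at least one edge of G. Contracting each set to a single vertex therefore yields K_{4} as a minor, and since treewidth is minor-monotone, tw(G) ≥ tw(K_{4}) = 3. Therefore the treewidth is 3.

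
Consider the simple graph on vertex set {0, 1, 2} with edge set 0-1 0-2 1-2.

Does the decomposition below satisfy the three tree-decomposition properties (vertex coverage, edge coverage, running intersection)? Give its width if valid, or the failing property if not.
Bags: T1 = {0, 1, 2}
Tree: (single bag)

Yes; width 2.

Every vertex of G appears in some bag (union = {0, 1, 2}); every edge is covered by a bag; and for each vertex v the set of bags containing v is connected in the bag tree. The decomposition is therefore valid. The largest bag has 3 vertices, so the width is 2.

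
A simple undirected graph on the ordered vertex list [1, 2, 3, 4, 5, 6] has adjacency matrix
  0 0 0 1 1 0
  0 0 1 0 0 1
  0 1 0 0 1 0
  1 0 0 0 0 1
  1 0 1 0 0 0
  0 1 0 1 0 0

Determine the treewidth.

A width-2 tree decomposition is:
Bags: B1 = {2, 3, 5}  B2 = {2, 5, 6}  B3 = {4, 5, 6}  B4 = {1, 4, 5}
Tree: B1–B2, B2–B3, B3–B4
Every bag has size at most 3, so the width is 3 − 1 = 2 and tw(G) ≤ 2. Since 5–3–2–6–4–1–5 is a cycle in G, G is not acyclic. Forests are exactly the graphs of treewidth ≤ 1, so tw(G) ≥ 2. Therefore the treewidth is 2.

2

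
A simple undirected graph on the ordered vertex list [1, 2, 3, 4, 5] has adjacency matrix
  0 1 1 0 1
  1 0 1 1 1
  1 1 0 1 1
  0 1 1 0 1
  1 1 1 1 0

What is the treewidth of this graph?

A width-3 tree decomposition is:
Bags: B1 = {1, 2, 3, 5}  B2 = {2, 3, 4, 5}
Tree: B1–B2
The largest bag has 4 vertices, giving width 3; this decomposition certifies tw(G) ≤ 3. Conversely, {1, 2, 3, 5} is a clique of size 4, and the vertices of any clique must share a bag in every tree decomposition; so some bag has ≥ 4 vertices and tw(G) ≥ 3. The upper and lower bounds meet at 3, so that is the treewidth.

3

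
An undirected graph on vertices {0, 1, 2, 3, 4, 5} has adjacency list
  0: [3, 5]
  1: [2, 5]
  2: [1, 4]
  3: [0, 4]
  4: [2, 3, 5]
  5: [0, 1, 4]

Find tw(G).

A width-2 tree decomposition is:
Bags: B1 = {0, 3, 4}  B2 = {0, 4, 5}  B3 = {2, 4, 5}  B4 = {1, 2, 5}
Tree: B1–B2, B2–B3, B3–B4
The largest bag has 3 vertices, giving width 2; this decomposition certifies tw(G) ≤ 2. Since 3–0–5–4–3 is a cycle in G, G is not acyclic. Forests are exactly the graphs of treewidth ≤ 1, so tw(G) ≥ 2. Combining the bounds, tw(G) = 2.

2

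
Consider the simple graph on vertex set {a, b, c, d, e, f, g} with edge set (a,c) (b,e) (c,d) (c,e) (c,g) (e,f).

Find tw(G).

1

A width-1 tree decomposition is:
Bags: B1 = {c, d}  B2 = {c, e}  B3 = {e, f}  B4 = {c, g}  B5 = {b, e}  B6 = {a, c}
Tree: B1–B2, B2–B3, B2–B4, B2–B5, B4–B6
The largest bag has 2 vertices, giving width 1; this decomposition certifies tw(G) ≤ 1. G has an edge, so its treewidth is at least 1. Combining the bounds, tw(G) = 1.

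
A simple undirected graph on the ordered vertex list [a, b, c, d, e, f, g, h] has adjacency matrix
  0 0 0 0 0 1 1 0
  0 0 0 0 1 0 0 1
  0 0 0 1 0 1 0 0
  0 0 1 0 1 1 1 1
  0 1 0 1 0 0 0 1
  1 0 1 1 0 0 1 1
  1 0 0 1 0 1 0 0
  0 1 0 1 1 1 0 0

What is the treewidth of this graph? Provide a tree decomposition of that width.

Treewidth 2.
Bags: B1 = {d, f, g}  B2 = {d, f, h}  B3 = {c, d, f}  B4 = {d, e, h}  B5 = {a, f, g}  B6 = {b, e, h}
Tree: B1–B2, B2–B3, B2–B4, B1–B5, B4–B6

The largest bag has 3 vertices, giving width 2; this decomposition certifies tw(G) ≤ 2. Conversely, {d, e, h} is a clique of size 3, and the vertices of any clique must share a bag in every tree decomposition; so some bag has ≥ 3 vertices and tw(G) ≥ 2. The upper and lower bounds meet at 2, so that is the treewidth.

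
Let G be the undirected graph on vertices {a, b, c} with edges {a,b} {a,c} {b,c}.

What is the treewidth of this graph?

A width-2 tree decomposition is:
Bags: B1 = {a, b, c}
Tree: (single bag)
A single bag containing all 3 vertices is trivially a valid decomposition of width 2. On the other hand G contains the 3-clique {a, b, c}. A clique must lie in a single bag of any decomposition, so no decomposition can have width below 2. Combining the bounds, tw(G) = 2.

2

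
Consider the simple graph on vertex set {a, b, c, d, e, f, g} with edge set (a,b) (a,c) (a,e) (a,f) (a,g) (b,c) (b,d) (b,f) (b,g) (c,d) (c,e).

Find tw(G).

2

A width-2 tree decomposition is:
Bags: B1 = {a, b, c}  B2 = {b, c, d}  B3 = {a, b, g}  B4 = {a, c, e}  B5 = {a, b, f}
Tree: B1–B2, B1–B3, B1–B4, B1–B5
Each bag holds 3 vertices, so the decomposition has width 2, which upper-bounds the treewidth. On the other hand G contains the 3-clique {b, c, d}. A clique must lie in a single bag of any decomposition, so no decomposition can have width below 2. The upper and lower bounds meet at 2, so that is the treewidth.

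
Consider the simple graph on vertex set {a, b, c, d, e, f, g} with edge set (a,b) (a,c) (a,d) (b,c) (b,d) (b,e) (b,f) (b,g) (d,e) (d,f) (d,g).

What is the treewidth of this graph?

A width-2 tree decomposition is:
Bags: B1 = {a, b, d}  B2 = {b, d, g}  B3 = {b, d, f}  B4 = {b, d, e}  B5 = {a, b, c}
Tree: B1–B2, B2–B3, B2–B4, B1–B5
The largest bag has 3 vertices, giving width 2; this decomposition certifies tw(G) ≤ 2. Conversely, {b, d, g} is a clique of size 3, and the vertices of any clique must share a bag in every tree decomposition; so some bag has ≥ 3 vertices and tw(G) ≥ 2. Hence tw(G) = 2 exactly.

2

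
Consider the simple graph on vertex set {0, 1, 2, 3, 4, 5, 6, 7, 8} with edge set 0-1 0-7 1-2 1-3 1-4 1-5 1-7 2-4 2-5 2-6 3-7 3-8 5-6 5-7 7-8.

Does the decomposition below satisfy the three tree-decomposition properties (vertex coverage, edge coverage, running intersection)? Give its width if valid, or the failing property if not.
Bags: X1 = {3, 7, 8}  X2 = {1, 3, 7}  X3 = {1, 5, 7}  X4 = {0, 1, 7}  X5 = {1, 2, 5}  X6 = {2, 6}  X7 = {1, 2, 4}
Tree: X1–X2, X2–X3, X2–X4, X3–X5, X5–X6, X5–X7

A tree decomposition must satisfy three properties: every vertex lies in some bag; for every edge, both endpoints lie together in some bag; and for every vertex, the bags containing it form a connected subtree. Here edge (5,6) lies in no bag, so the decomposition is invalid.

No — edge (5,6) lies in no bag.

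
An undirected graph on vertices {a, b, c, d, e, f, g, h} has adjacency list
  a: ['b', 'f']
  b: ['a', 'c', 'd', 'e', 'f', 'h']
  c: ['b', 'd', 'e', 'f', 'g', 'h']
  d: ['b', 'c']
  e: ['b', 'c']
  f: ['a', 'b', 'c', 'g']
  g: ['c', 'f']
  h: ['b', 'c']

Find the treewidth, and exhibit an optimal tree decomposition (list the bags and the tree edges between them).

The largest bag has 3 vertices, giving width 2; this decomposition certifies tw(G) ≤ 2. On the other hand G contains the 3-clique {c, f, g}. A clique must lie in a single bag of any decomposition, so no decomposition can have width below 2. Hence tw(G) = 2 exactly.

Treewidth 2.
One such decomposition:
Bags: B1 = {b, c, f}  B2 = {a, b, f}  B3 = {b, c, h}  B4 = {c, f, g}  B5 = {b, c, e}  B6 = {b, c, d}
Tree: B1–B2, B1–B3, B1–B4, B3–B5, B1–B6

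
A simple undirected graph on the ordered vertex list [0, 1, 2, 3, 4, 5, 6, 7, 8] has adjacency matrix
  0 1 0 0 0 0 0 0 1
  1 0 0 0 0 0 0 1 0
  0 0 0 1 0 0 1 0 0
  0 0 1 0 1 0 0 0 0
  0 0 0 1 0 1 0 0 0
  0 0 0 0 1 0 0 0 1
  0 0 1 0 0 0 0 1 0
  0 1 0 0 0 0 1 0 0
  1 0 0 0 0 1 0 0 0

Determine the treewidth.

A width-2 tree decomposition is:
Bags: B1 = {1, 6, 7}  B2 = {0, 1, 6}  B3 = {0, 6, 8}  B4 = {5, 6, 8}  B5 = {4, 5, 6}  B6 = {3, 4, 6}  B7 = {2, 3, 6}
Tree: B1–B2, B2–B3, B3–B4, B4–B5, B5–B6, B6–B7
Every bag has size at most 3, so the width is 3 − 1 = 2 and tw(G) ≤ 2. For the lower bound, G contains the cycle 6–7–1–0–8–5–4–3–2–6, so G is not a forest; only forests have treewidth ≤ 1, hence tw(G) ≥ 2. Hence tw(G) = 2 exactly.

2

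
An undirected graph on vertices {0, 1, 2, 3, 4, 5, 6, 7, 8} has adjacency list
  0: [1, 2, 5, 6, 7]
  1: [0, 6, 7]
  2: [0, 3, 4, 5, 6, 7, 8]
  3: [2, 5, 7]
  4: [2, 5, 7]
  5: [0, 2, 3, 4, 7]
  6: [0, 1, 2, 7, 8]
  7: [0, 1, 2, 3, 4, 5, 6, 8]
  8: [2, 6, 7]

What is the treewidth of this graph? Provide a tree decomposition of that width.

Treewidth 3.
One such decomposition:
Bags: B1 = {0, 2, 5, 7}  B2 = {2, 4, 5, 7}  B3 = {0, 2, 6, 7}  B4 = {2, 3, 5, 7}  B5 = {2, 6, 7, 8}  B6 = {0, 1, 6, 7}
Tree: B1–B2, B1–B3, B2–B4, B3–B5, B3–B6

Every bag has size at most 4, so the width is 4 − 1 = 3 and tw(G) ≤ 3. For the lower bound, the 4 vertices {0, 1, 6, 7} are pairwise adjacent, and any tree decomposition puts a clique entirely inside one bag — forcing width ≥ 3. The upper and lower bounds meet at 3, so that is the treewidth.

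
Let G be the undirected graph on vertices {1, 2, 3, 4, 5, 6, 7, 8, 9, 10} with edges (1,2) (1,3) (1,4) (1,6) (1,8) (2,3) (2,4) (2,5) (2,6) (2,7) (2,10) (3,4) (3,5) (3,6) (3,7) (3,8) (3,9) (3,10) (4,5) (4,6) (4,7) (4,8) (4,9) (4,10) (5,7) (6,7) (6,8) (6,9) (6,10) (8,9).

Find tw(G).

4

A width-4 tree decomposition is:
Bags: B1 = {2, 3, 4, 6, 10}  B2 = {1, 2, 3, 4, 6}  B3 = {2, 3, 4, 6, 7}  B4 = {2, 3, 4, 5, 7}  B5 = {1, 3, 4, 6, 8}  B6 = {3, 4, 6, 8, 9}
Tree: B1–B2, B2–B3, B3–B4, B2–B5, B5–B6
The largest bag has 5 vertices, giving width 4; this decomposition certifies tw(G) ≤ 4. On the other hand G contains the 5-clique {2, 3, 4, 5, 7}. A clique must lie in a single bag of any decomposition, so no decomposition can have width below 4. Combining the bounds, tw(G) = 4.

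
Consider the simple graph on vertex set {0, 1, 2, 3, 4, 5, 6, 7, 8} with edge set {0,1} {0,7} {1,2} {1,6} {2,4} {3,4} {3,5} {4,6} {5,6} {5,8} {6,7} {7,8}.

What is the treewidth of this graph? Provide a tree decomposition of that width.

Each bag holds 4 vertices, so the decomposition has width 3, which upper-bounds the treewidth. For the lower bound: the 4 vertex sets {0,1,2}, {4}, {6}, {3,5,7,8} are disjoint, each induces a connected subgraph, and every pair is joined by at least one edge of G. Contracting each set to a single vertex therefore yields K_{4} as a minor, and since treewidth is minor-monotone, tw(G) ≥ tw(K_{4}) = 3. Therefore the treewidth is 3.

Treewidth 3.
One such decomposition:
Bags: B1 = {0, 1, 2, 4}  B2 = {0, 1, 4, 6}  B3 = {0, 4, 6, 7}  B4 = {3, 4, 6, 7}  B5 = {3, 5, 6, 7}  B6 = {3, 5, 7, 8}
Tree: B1–B2, B2–B3, B3–B4, B4–B5, B5–B6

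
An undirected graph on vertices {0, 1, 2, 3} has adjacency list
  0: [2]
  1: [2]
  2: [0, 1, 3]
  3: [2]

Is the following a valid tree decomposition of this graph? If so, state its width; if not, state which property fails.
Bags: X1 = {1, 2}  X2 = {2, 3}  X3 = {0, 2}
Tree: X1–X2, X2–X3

Yes; width 1.

Every vertex of G appears in some bag (union = {0, 1, 2, 3}); every edge is covered by a bag; and for each vertex v the set of bags containing v is connected in the bag tree. The decomposition is therefore valid. The largest bag has 2 vertices, so the width is 1.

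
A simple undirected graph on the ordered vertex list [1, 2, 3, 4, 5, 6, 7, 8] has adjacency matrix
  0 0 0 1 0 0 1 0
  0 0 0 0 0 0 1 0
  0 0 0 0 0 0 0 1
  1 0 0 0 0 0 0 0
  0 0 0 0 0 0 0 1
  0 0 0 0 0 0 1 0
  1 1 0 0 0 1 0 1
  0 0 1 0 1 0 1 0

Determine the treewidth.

A width-1 tree decomposition is:
Bags: B1 = {7, 8}  B2 = {3, 8}  B3 = {1, 7}  B4 = {2, 7}  B5 = {1, 4}  B6 = {6, 7}  B7 = {5, 8}
Tree: B1–B2, B1–B3, B1–B4, B3–B5, B1–B6, B1–B7
Every bag has size at most 2, so the width is 2 − 1 = 1 and tw(G) ≤ 1. Any graph with an edge has treewidth ≥ 1, and G has the edge 8–7. Combining the bounds, tw(G) = 1.

1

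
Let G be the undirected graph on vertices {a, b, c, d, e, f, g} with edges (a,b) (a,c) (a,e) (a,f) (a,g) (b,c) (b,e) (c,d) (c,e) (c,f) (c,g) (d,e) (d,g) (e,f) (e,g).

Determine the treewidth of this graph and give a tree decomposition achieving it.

Treewidth 3.
One such decomposition:
Bags: B1 = {a, c, e, g}  B2 = {a, b, c, e}  B3 = {a, c, e, f}  B4 = {c, d, e, g}
Tree: B1–B2, B2–B3, B1–B4

Every bag has size at most 4, so the width is 4 − 1 = 3 and tw(G) ≤ 3. For the lower bound, the 4 vertices {c, d, e, g} are pairwise adjacent, and any tree decomposition puts a clique entirely inside one bag — forcing width ≥ 3. Combining the bounds, tw(G) = 3.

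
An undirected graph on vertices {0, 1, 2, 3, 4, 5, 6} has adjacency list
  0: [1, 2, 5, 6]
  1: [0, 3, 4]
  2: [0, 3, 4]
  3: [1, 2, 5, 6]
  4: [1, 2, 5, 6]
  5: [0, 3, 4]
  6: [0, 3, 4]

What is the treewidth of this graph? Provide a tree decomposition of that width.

Treewidth 3.
Bags: B1 = {0, 3, 4, 5}  B2 = {0, 2, 3, 4}  B3 = {0, 3, 4, 6}  B4 = {0, 1, 3, 4}
Tree: B1–B2, B2–B3, B3–B4

The largest bag has 4 vertices, giving width 3; this decomposition certifies tw(G) ≤ 3. For the lower bound: the 4 vertex sets {3,5}, {0,2}, {4}, {6} are disjoint, each induces a connected subgraph, and every pair is joined by at least one edge of G. Contracting each set to a single vertex therefore yields K_{4} as a minor, and since treewidth is minor-monotone, tw(G) ≥ tw(K_{4}) = 3. Hence tw(G) = 3 exactly.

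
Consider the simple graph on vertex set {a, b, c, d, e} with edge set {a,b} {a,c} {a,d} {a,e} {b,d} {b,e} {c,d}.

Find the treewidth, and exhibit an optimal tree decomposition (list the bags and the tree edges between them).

Treewidth 2.
One such decomposition:
Bags: B1 = {a, b, e}  B2 = {a, b, d}  B3 = {a, c, d}
Tree: B1–B2, B2–B3

Each bag holds 3 vertices, so the decomposition has width 2, which upper-bounds the treewidth. For the lower bound, the 3 vertices {a, c, d} are pairwise adjacent, and any tree decomposition puts a clique entirely inside one bag — forcing width ≥ 2. Hence tw(G) = 2 exactly.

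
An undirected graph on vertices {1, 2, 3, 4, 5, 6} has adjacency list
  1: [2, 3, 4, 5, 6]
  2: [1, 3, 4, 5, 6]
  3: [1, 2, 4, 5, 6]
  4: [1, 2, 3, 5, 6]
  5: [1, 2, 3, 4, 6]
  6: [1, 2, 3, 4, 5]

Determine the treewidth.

5

A width-5 tree decomposition is:
Bags: B1 = {1, 2, 3, 4, 5, 6}
Tree: (single bag)
A single bag containing all 6 vertices is trivially a valid decomposition of width 5. Conversely, {1, 2, 3, 4, 5, 6} is a clique of size 6, and the vertices of any clique must share a bag in every tree decomposition; so some bag has ≥ 6 vertices and tw(G) ≥ 5. Therefore the treewidth is 5.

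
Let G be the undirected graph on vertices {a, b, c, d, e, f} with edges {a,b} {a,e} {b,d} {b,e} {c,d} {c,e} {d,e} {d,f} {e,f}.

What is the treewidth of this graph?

A width-2 tree decomposition is:
Bags: B1 = {b, d, e}  B2 = {d, e, f}  B3 = {c, d, e}  B4 = {a, b, e}
Tree: B1–B2, B1–B3, B1–B4
Every bag has size at most 3, so the width is 3 − 1 = 2 and tw(G) ≤ 2. For the lower bound, the 3 vertices {c, d, e} are pairwise adjacent, and any tree decomposition puts a clique entirely inside one bag — forcing width ≥ 2. The upper and lower bounds meet at 2, so that is the treewidth.

2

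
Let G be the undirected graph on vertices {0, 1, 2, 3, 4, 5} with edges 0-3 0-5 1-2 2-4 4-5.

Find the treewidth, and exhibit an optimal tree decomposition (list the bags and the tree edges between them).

Treewidth 1.
Bags: B1 = {0, 3}  B2 = {0, 5}  B3 = {4, 5}  B4 = {2, 4}  B5 = {1, 2}
Tree: B1–B2, B2–B3, B3–B4, B4–B5

Every bag has size at most 2, so the width is 2 − 1 = 1 and tw(G) ≤ 1. Any graph with an edge has treewidth ≥ 1, and G has the edge 3–0. Therefore the treewidth is 1.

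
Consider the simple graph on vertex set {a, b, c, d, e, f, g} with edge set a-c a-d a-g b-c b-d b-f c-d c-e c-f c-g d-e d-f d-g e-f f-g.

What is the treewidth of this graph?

A width-3 tree decomposition is:
Bags: B1 = {b, c, d, f}  B2 = {c, d, f, g}  B3 = {c, d, e, f}  B4 = {a, c, d, g}
Tree: B1–B2, B1–B3, B2–B4
Each bag holds 4 vertices, so the decomposition has width 3, which upper-bounds the treewidth. For the lower bound, the 4 vertices {a, c, d, g} are pairwise adjacent, and any tree decomposition puts a clique entirely inside one bag — forcing width ≥ 3. The upper and lower bounds meet at 3, so that is the treewidth.

3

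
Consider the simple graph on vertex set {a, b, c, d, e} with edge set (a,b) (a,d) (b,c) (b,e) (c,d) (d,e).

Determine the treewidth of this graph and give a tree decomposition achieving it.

Treewidth 2.
One such decomposition:
Bags: B1 = {b, c, d}  B2 = {b, d, e}  B3 = {a, b, d}
Tree: B1–B2, B2–B3

Each bag holds 3 vertices, so the decomposition has width 2, which upper-bounds the treewidth. The edges b–c–d–e–b form a cycle, so G is not a tree and its treewidth is at least 2. Hence tw(G) = 2 exactly.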